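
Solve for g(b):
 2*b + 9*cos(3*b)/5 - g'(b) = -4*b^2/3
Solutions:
 g(b) = C1 + 4*b^3/9 + b^2 + 3*sin(3*b)/5


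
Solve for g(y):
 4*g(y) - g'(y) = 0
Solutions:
 g(y) = C1*exp(4*y)


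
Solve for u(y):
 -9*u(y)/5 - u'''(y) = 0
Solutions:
 u(y) = C3*exp(-15^(2/3)*y/5) + (C1*sin(3*3^(1/6)*5^(2/3)*y/10) + C2*cos(3*3^(1/6)*5^(2/3)*y/10))*exp(15^(2/3)*y/10)


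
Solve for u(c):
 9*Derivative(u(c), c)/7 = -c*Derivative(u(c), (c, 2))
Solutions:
 u(c) = C1 + C2/c^(2/7)


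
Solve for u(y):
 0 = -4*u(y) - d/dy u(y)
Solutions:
 u(y) = C1*exp(-4*y)


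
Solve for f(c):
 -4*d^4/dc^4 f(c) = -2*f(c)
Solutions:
 f(c) = C1*exp(-2^(3/4)*c/2) + C2*exp(2^(3/4)*c/2) + C3*sin(2^(3/4)*c/2) + C4*cos(2^(3/4)*c/2)


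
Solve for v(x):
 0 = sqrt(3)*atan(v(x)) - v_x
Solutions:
 Integral(1/atan(_y), (_y, v(x))) = C1 + sqrt(3)*x


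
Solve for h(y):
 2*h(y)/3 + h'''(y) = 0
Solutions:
 h(y) = C3*exp(-2^(1/3)*3^(2/3)*y/3) + (C1*sin(2^(1/3)*3^(1/6)*y/2) + C2*cos(2^(1/3)*3^(1/6)*y/2))*exp(2^(1/3)*3^(2/3)*y/6)


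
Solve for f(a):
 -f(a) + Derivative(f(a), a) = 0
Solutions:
 f(a) = C1*exp(a)


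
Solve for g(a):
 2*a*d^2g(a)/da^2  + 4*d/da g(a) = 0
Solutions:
 g(a) = C1 + C2/a


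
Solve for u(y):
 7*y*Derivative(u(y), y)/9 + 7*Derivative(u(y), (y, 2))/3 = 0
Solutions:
 u(y) = C1 + C2*erf(sqrt(6)*y/6)


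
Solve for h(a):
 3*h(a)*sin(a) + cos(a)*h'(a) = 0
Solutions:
 h(a) = C1*cos(a)^3


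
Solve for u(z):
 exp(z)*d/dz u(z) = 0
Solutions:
 u(z) = C1


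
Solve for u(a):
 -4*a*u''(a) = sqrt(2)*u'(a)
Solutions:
 u(a) = C1 + C2*a^(1 - sqrt(2)/4)


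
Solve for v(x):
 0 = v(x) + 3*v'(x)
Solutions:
 v(x) = C1*exp(-x/3)


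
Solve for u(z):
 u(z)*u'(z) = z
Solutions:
 u(z) = -sqrt(C1 + z^2)
 u(z) = sqrt(C1 + z^2)


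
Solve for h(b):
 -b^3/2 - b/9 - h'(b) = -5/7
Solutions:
 h(b) = C1 - b^4/8 - b^2/18 + 5*b/7


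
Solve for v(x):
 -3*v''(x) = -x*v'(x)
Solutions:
 v(x) = C1 + C2*erfi(sqrt(6)*x/6)


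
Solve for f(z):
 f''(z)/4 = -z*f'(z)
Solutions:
 f(z) = C1 + C2*erf(sqrt(2)*z)


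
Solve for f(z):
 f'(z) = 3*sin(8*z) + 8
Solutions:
 f(z) = C1 + 8*z - 3*cos(8*z)/8


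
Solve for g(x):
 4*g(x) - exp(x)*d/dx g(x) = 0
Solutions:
 g(x) = C1*exp(-4*exp(-x))


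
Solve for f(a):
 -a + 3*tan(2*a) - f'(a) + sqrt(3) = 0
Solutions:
 f(a) = C1 - a^2/2 + sqrt(3)*a - 3*log(cos(2*a))/2


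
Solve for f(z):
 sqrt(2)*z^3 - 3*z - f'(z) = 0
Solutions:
 f(z) = C1 + sqrt(2)*z^4/4 - 3*z^2/2


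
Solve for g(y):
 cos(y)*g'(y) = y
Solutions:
 g(y) = C1 + Integral(y/cos(y), y)


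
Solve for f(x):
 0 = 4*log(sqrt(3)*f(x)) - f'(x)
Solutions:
 -Integral(1/(2*log(_y) + log(3)), (_y, f(x)))/2 = C1 - x


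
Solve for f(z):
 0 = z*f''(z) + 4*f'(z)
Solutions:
 f(z) = C1 + C2/z^3


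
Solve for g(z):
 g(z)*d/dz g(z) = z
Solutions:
 g(z) = -sqrt(C1 + z^2)
 g(z) = sqrt(C1 + z^2)


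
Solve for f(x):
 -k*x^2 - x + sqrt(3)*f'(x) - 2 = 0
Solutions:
 f(x) = C1 + sqrt(3)*k*x^3/9 + sqrt(3)*x^2/6 + 2*sqrt(3)*x/3


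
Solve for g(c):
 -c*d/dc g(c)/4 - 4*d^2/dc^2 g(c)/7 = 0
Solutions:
 g(c) = C1 + C2*erf(sqrt(14)*c/8)


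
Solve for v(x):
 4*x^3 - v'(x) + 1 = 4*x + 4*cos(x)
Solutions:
 v(x) = C1 + x^4 - 2*x^2 + x - 4*sin(x)


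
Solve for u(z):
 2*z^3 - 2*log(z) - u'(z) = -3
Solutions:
 u(z) = C1 + z^4/2 - 2*z*log(z) + 5*z


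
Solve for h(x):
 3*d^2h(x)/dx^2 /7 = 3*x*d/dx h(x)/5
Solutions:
 h(x) = C1 + C2*erfi(sqrt(70)*x/10)


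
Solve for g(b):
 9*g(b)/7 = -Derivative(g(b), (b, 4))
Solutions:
 g(b) = (C1*sin(sqrt(6)*7^(3/4)*b/14) + C2*cos(sqrt(6)*7^(3/4)*b/14))*exp(-sqrt(6)*7^(3/4)*b/14) + (C3*sin(sqrt(6)*7^(3/4)*b/14) + C4*cos(sqrt(6)*7^(3/4)*b/14))*exp(sqrt(6)*7^(3/4)*b/14)


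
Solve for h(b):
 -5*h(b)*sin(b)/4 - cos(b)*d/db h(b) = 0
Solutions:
 h(b) = C1*cos(b)^(5/4)


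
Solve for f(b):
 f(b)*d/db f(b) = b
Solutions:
 f(b) = -sqrt(C1 + b^2)
 f(b) = sqrt(C1 + b^2)


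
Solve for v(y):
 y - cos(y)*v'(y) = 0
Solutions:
 v(y) = C1 + Integral(y/cos(y), y)


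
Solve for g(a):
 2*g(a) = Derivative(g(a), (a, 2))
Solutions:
 g(a) = C1*exp(-sqrt(2)*a) + C2*exp(sqrt(2)*a)


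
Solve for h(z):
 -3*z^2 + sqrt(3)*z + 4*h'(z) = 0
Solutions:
 h(z) = C1 + z^3/4 - sqrt(3)*z^2/8


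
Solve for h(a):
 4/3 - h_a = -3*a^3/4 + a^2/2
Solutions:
 h(a) = C1 + 3*a^4/16 - a^3/6 + 4*a/3


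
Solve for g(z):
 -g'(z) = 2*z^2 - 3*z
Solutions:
 g(z) = C1 - 2*z^3/3 + 3*z^2/2


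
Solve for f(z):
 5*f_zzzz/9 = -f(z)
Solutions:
 f(z) = (C1*sin(5^(3/4)*sqrt(6)*z/10) + C2*cos(5^(3/4)*sqrt(6)*z/10))*exp(-5^(3/4)*sqrt(6)*z/10) + (C3*sin(5^(3/4)*sqrt(6)*z/10) + C4*cos(5^(3/4)*sqrt(6)*z/10))*exp(5^(3/4)*sqrt(6)*z/10)


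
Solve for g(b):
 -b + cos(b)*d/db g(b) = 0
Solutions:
 g(b) = C1 + Integral(b/cos(b), b)


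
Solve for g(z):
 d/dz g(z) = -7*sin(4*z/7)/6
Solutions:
 g(z) = C1 + 49*cos(4*z/7)/24


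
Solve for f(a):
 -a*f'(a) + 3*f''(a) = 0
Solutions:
 f(a) = C1 + C2*erfi(sqrt(6)*a/6)


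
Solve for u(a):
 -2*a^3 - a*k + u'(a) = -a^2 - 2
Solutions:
 u(a) = C1 + a^4/2 - a^3/3 + a^2*k/2 - 2*a


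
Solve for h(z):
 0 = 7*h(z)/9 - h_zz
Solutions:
 h(z) = C1*exp(-sqrt(7)*z/3) + C2*exp(sqrt(7)*z/3)


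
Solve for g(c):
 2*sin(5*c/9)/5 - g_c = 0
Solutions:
 g(c) = C1 - 18*cos(5*c/9)/25


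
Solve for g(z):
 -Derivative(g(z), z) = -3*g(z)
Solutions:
 g(z) = C1*exp(3*z)


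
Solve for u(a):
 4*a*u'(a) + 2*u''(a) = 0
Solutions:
 u(a) = C1 + C2*erf(a)


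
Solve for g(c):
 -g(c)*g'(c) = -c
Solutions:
 g(c) = -sqrt(C1 + c^2)
 g(c) = sqrt(C1 + c^2)


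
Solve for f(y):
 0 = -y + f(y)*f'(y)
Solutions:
 f(y) = -sqrt(C1 + y^2)
 f(y) = sqrt(C1 + y^2)


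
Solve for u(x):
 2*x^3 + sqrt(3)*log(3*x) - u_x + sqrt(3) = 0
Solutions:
 u(x) = C1 + x^4/2 + sqrt(3)*x*log(x) + sqrt(3)*x*log(3)


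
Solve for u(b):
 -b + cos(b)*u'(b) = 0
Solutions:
 u(b) = C1 + Integral(b/cos(b), b)


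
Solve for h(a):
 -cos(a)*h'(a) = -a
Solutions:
 h(a) = C1 + Integral(a/cos(a), a)


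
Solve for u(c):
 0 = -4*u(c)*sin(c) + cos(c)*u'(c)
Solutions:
 u(c) = C1/cos(c)^4


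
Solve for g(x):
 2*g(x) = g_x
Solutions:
 g(x) = C1*exp(2*x)


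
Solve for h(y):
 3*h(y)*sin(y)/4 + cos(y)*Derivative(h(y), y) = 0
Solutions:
 h(y) = C1*cos(y)^(3/4)


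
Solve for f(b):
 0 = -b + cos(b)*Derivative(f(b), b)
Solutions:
 f(b) = C1 + Integral(b/cos(b), b)


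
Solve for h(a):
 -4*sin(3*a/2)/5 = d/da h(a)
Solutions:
 h(a) = C1 + 8*cos(3*a/2)/15


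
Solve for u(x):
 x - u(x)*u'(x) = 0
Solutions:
 u(x) = -sqrt(C1 + x^2)
 u(x) = sqrt(C1 + x^2)


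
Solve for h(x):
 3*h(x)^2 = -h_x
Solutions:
 h(x) = 1/(C1 + 3*x)


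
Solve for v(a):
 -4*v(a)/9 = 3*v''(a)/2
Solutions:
 v(a) = C1*sin(2*sqrt(6)*a/9) + C2*cos(2*sqrt(6)*a/9)


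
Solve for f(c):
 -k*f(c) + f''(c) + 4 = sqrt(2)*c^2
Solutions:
 f(c) = C1*exp(-c*sqrt(k)) + C2*exp(c*sqrt(k)) - sqrt(2)*c^2/k + 4/k - 2*sqrt(2)/k^2


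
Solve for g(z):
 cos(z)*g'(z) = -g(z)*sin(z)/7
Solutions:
 g(z) = C1*cos(z)^(1/7)


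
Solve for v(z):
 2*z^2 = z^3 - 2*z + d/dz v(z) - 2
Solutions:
 v(z) = C1 - z^4/4 + 2*z^3/3 + z^2 + 2*z


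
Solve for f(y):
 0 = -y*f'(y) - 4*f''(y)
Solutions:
 f(y) = C1 + C2*erf(sqrt(2)*y/4)


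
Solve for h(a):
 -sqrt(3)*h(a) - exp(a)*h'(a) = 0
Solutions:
 h(a) = C1*exp(sqrt(3)*exp(-a))


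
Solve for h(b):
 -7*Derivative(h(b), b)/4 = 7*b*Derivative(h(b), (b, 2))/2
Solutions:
 h(b) = C1 + C2*sqrt(b)


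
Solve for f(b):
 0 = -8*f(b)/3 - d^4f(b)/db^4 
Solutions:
 f(b) = (C1*sin(2^(1/4)*3^(3/4)*b/3) + C2*cos(2^(1/4)*3^(3/4)*b/3))*exp(-2^(1/4)*3^(3/4)*b/3) + (C3*sin(2^(1/4)*3^(3/4)*b/3) + C4*cos(2^(1/4)*3^(3/4)*b/3))*exp(2^(1/4)*3^(3/4)*b/3)


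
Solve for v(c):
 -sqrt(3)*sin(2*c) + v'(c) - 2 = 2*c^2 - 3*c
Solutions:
 v(c) = C1 + 2*c^3/3 - 3*c^2/2 + 2*c - sqrt(3)*cos(2*c)/2


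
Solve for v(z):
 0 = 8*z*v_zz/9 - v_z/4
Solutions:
 v(z) = C1 + C2*z^(41/32)


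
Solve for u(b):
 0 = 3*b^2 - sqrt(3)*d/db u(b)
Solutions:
 u(b) = C1 + sqrt(3)*b^3/3


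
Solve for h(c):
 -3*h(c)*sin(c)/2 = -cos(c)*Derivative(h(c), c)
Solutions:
 h(c) = C1/cos(c)^(3/2)


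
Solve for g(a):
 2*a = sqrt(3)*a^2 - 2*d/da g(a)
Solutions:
 g(a) = C1 + sqrt(3)*a^3/6 - a^2/2


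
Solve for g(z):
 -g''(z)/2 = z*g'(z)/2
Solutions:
 g(z) = C1 + C2*erf(sqrt(2)*z/2)


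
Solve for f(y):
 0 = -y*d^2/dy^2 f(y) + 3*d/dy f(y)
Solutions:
 f(y) = C1 + C2*y^4


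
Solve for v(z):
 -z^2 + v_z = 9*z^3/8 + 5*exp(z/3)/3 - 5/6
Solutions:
 v(z) = C1 + 9*z^4/32 + z^3/3 - 5*z/6 + 5*exp(z/3)


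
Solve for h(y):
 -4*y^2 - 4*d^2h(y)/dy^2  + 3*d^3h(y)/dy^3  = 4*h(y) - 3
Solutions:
 h(y) = C1*exp(y*(-2^(1/3)*(9*sqrt(921) + 275)^(1/3) - 8*2^(2/3)/(9*sqrt(921) + 275)^(1/3) + 8)/18)*sin(2^(1/3)*sqrt(3)*y*(-(9*sqrt(921) + 275)^(1/3) + 8*2^(1/3)/(9*sqrt(921) + 275)^(1/3))/18) + C2*exp(y*(-2^(1/3)*(9*sqrt(921) + 275)^(1/3) - 8*2^(2/3)/(9*sqrt(921) + 275)^(1/3) + 8)/18)*cos(2^(1/3)*sqrt(3)*y*(-(9*sqrt(921) + 275)^(1/3) + 8*2^(1/3)/(9*sqrt(921) + 275)^(1/3))/18) + C3*exp(y*(8*2^(2/3)/(9*sqrt(921) + 275)^(1/3) + 4 + 2^(1/3)*(9*sqrt(921) + 275)^(1/3))/9) - y^2 + 11/4


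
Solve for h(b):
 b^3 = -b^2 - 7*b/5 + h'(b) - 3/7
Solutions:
 h(b) = C1 + b^4/4 + b^3/3 + 7*b^2/10 + 3*b/7


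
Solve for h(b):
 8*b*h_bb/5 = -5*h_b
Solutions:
 h(b) = C1 + C2/b^(17/8)


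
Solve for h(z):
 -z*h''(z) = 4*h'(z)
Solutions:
 h(z) = C1 + C2/z^3


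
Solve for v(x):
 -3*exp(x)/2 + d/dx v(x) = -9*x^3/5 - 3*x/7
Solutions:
 v(x) = C1 - 9*x^4/20 - 3*x^2/14 + 3*exp(x)/2


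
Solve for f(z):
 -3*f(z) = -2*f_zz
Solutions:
 f(z) = C1*exp(-sqrt(6)*z/2) + C2*exp(sqrt(6)*z/2)


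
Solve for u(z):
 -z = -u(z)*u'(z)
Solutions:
 u(z) = -sqrt(C1 + z^2)
 u(z) = sqrt(C1 + z^2)


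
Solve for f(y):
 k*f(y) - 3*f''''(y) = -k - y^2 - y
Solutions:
 f(y) = C1*exp(-3^(3/4)*k^(1/4)*y/3) + C2*exp(3^(3/4)*k^(1/4)*y/3) + C3*exp(-3^(3/4)*I*k^(1/4)*y/3) + C4*exp(3^(3/4)*I*k^(1/4)*y/3) - 1 - y^2/k - y/k


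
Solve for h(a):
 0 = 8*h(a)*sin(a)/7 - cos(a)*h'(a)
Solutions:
 h(a) = C1/cos(a)^(8/7)


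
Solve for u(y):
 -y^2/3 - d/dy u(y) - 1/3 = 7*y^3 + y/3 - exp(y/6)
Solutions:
 u(y) = C1 - 7*y^4/4 - y^3/9 - y^2/6 - y/3 + 6*exp(y/6)


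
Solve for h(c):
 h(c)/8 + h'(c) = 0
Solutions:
 h(c) = C1*exp(-c/8)


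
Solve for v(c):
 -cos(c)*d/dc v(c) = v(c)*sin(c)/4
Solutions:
 v(c) = C1*cos(c)^(1/4)


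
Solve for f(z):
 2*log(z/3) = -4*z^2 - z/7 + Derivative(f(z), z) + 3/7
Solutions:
 f(z) = C1 + 4*z^3/3 + z^2/14 + 2*z*log(z) - 17*z/7 - 2*z*log(3)


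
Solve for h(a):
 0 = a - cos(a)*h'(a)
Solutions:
 h(a) = C1 + Integral(a/cos(a), a)


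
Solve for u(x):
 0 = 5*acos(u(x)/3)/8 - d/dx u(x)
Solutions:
 Integral(1/acos(_y/3), (_y, u(x))) = C1 + 5*x/8


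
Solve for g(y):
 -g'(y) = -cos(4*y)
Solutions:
 g(y) = C1 + sin(4*y)/4


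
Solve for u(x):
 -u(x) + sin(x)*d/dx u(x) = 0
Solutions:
 u(x) = C1*sqrt(cos(x) - 1)/sqrt(cos(x) + 1)


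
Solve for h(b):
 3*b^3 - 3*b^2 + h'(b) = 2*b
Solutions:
 h(b) = C1 - 3*b^4/4 + b^3 + b^2


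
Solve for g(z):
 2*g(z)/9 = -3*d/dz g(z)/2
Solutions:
 g(z) = C1*exp(-4*z/27)


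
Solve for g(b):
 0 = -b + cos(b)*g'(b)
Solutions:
 g(b) = C1 + Integral(b/cos(b), b)


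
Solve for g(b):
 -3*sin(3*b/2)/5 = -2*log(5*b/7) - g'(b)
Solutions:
 g(b) = C1 - 2*b*log(b) - 2*b*log(5) + 2*b + 2*b*log(7) - 2*cos(3*b/2)/5


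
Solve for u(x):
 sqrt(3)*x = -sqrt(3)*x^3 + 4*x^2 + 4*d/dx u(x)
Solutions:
 u(x) = C1 + sqrt(3)*x^4/16 - x^3/3 + sqrt(3)*x^2/8


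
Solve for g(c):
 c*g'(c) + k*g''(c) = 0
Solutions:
 g(c) = C1 + C2*sqrt(k)*erf(sqrt(2)*c*sqrt(1/k)/2)


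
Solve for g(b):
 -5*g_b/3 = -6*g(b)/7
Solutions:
 g(b) = C1*exp(18*b/35)


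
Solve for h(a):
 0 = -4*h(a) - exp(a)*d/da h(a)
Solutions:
 h(a) = C1*exp(4*exp(-a))


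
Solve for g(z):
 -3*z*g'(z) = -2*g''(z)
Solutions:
 g(z) = C1 + C2*erfi(sqrt(3)*z/2)


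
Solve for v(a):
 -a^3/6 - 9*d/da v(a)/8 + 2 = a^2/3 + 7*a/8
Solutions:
 v(a) = C1 - a^4/27 - 8*a^3/81 - 7*a^2/18 + 16*a/9


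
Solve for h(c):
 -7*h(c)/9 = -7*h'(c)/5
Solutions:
 h(c) = C1*exp(5*c/9)


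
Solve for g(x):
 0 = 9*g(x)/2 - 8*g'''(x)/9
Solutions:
 g(x) = C3*exp(3*2^(2/3)*3^(1/3)*x/4) + (C1*sin(3*2^(2/3)*3^(5/6)*x/8) + C2*cos(3*2^(2/3)*3^(5/6)*x/8))*exp(-3*2^(2/3)*3^(1/3)*x/8)


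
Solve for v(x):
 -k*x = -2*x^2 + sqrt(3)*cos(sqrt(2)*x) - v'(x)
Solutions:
 v(x) = C1 + k*x^2/2 - 2*x^3/3 + sqrt(6)*sin(sqrt(2)*x)/2


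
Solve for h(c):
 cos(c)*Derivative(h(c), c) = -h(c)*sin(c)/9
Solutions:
 h(c) = C1*cos(c)^(1/9)


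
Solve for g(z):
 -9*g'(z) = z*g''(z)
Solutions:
 g(z) = C1 + C2/z^8


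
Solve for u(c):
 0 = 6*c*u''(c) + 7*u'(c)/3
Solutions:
 u(c) = C1 + C2*c^(11/18)


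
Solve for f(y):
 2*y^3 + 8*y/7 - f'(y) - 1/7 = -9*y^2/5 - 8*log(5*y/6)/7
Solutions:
 f(y) = C1 + y^4/2 + 3*y^3/5 + 4*y^2/7 + 8*y*log(y)/7 - 8*y*log(6)/7 - 9*y/7 + 8*y*log(5)/7


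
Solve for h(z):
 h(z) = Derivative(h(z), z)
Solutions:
 h(z) = C1*exp(z)


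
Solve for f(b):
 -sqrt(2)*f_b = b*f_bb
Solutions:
 f(b) = C1 + C2*b^(1 - sqrt(2))


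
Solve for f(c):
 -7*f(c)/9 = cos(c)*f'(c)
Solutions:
 f(c) = C1*(sin(c) - 1)^(7/18)/(sin(c) + 1)^(7/18)


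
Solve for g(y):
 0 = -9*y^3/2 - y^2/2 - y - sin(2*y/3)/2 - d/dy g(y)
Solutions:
 g(y) = C1 - 9*y^4/8 - y^3/6 - y^2/2 + 3*cos(2*y/3)/4


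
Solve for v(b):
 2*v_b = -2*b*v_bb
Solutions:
 v(b) = C1 + C2*log(b)


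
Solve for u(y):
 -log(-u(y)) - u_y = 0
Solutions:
 -li(-u(y)) = C1 - y


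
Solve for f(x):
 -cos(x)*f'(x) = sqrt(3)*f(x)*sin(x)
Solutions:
 f(x) = C1*cos(x)^(sqrt(3))


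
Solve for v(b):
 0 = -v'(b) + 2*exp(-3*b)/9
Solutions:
 v(b) = C1 - 2*exp(-3*b)/27


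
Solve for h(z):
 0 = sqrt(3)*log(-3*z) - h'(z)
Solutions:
 h(z) = C1 + sqrt(3)*z*log(-z) + sqrt(3)*z*(-1 + log(3))


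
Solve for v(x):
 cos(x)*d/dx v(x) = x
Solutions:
 v(x) = C1 + Integral(x/cos(x), x)


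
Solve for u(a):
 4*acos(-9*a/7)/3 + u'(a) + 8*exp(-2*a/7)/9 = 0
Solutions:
 u(a) = C1 - 4*a*acos(-9*a/7)/3 - 4*sqrt(49 - 81*a^2)/27 + 28*exp(-2*a/7)/9


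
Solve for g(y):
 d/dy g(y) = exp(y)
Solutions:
 g(y) = C1 + exp(y)


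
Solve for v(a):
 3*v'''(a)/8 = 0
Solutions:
 v(a) = C1 + C2*a + C3*a^2


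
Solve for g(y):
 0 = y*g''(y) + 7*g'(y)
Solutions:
 g(y) = C1 + C2/y^6


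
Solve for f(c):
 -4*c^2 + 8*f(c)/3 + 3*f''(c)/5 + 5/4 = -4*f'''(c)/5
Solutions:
 f(c) = C1*exp(c*(-6 + 3*3^(1/3)/(8*sqrt(1630) + 323)^(1/3) + 3^(2/3)*(8*sqrt(1630) + 323)^(1/3))/24)*sin(3^(1/6)*c*(-(8*sqrt(1630) + 323)^(1/3) + 3^(2/3)/(8*sqrt(1630) + 323)^(1/3))/8) + C2*exp(c*(-6 + 3*3^(1/3)/(8*sqrt(1630) + 323)^(1/3) + 3^(2/3)*(8*sqrt(1630) + 323)^(1/3))/24)*cos(3^(1/6)*c*(-(8*sqrt(1630) + 323)^(1/3) + 3^(2/3)/(8*sqrt(1630) + 323)^(1/3))/8) + C3*exp(-c*(3*3^(1/3)/(8*sqrt(1630) + 323)^(1/3) + 3 + 3^(2/3)*(8*sqrt(1630) + 323)^(1/3))/12) + 3*c^2/2 - 183/160


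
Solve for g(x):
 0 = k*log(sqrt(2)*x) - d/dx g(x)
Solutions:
 g(x) = C1 + k*x*log(x) - k*x + k*x*log(2)/2


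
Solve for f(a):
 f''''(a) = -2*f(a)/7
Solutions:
 f(a) = (C1*sin(14^(3/4)*a/14) + C2*cos(14^(3/4)*a/14))*exp(-14^(3/4)*a/14) + (C3*sin(14^(3/4)*a/14) + C4*cos(14^(3/4)*a/14))*exp(14^(3/4)*a/14)


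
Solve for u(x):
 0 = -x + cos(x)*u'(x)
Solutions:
 u(x) = C1 + Integral(x/cos(x), x)


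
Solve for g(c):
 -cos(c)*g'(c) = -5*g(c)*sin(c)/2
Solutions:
 g(c) = C1/cos(c)^(5/2)


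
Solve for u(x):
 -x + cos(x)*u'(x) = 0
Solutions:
 u(x) = C1 + Integral(x/cos(x), x)


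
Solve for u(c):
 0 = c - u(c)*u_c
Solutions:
 u(c) = -sqrt(C1 + c^2)
 u(c) = sqrt(C1 + c^2)


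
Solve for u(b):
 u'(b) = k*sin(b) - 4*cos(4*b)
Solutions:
 u(b) = C1 - k*cos(b) - sin(4*b)


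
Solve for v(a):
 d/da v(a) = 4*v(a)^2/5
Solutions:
 v(a) = -5/(C1 + 4*a)


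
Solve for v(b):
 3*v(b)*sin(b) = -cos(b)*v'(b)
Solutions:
 v(b) = C1*cos(b)^3


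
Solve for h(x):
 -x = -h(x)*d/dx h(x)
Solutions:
 h(x) = -sqrt(C1 + x^2)
 h(x) = sqrt(C1 + x^2)


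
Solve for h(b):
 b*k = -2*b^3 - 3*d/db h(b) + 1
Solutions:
 h(b) = C1 - b^4/6 - b^2*k/6 + b/3


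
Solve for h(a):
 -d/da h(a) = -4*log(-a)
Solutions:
 h(a) = C1 + 4*a*log(-a) - 4*a


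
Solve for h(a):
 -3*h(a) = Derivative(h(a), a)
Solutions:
 h(a) = C1*exp(-3*a)


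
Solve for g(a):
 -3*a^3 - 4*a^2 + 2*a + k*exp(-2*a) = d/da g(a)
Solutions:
 g(a) = C1 - 3*a^4/4 - 4*a^3/3 + a^2 - k*exp(-2*a)/2


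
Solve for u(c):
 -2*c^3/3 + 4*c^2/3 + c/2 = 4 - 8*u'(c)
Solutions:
 u(c) = C1 + c^4/48 - c^3/18 - c^2/32 + c/2


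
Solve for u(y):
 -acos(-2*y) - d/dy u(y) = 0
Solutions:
 u(y) = C1 - y*acos(-2*y) - sqrt(1 - 4*y^2)/2


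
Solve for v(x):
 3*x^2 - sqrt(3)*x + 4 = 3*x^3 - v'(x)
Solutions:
 v(x) = C1 + 3*x^4/4 - x^3 + sqrt(3)*x^2/2 - 4*x


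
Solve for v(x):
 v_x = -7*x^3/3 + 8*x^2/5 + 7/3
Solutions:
 v(x) = C1 - 7*x^4/12 + 8*x^3/15 + 7*x/3


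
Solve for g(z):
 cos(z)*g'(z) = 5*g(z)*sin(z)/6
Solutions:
 g(z) = C1/cos(z)^(5/6)


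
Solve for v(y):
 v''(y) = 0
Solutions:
 v(y) = C1 + C2*y


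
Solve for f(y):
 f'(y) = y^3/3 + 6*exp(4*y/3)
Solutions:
 f(y) = C1 + y^4/12 + 9*exp(4*y/3)/2


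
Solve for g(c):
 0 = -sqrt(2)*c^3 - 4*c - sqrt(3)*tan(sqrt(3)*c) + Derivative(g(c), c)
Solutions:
 g(c) = C1 + sqrt(2)*c^4/4 + 2*c^2 - log(cos(sqrt(3)*c))


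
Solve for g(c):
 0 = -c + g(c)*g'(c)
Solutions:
 g(c) = -sqrt(C1 + c^2)
 g(c) = sqrt(C1 + c^2)


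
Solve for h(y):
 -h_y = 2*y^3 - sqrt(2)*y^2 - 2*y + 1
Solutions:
 h(y) = C1 - y^4/2 + sqrt(2)*y^3/3 + y^2 - y


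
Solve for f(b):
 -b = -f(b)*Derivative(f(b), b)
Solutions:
 f(b) = -sqrt(C1 + b^2)
 f(b) = sqrt(C1 + b^2)


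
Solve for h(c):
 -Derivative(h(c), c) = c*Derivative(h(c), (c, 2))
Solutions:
 h(c) = C1 + C2*log(c)


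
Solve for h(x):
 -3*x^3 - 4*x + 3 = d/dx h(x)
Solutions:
 h(x) = C1 - 3*x^4/4 - 2*x^2 + 3*x


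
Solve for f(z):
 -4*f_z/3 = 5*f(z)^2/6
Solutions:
 f(z) = 8/(C1 + 5*z)


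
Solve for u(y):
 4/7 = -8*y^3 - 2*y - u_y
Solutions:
 u(y) = C1 - 2*y^4 - y^2 - 4*y/7


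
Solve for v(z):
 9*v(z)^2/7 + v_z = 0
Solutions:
 v(z) = 7/(C1 + 9*z)


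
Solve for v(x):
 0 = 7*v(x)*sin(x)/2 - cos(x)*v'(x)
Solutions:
 v(x) = C1/cos(x)^(7/2)


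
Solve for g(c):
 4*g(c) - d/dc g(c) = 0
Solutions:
 g(c) = C1*exp(4*c)


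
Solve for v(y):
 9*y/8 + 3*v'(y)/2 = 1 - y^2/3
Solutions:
 v(y) = C1 - 2*y^3/27 - 3*y^2/8 + 2*y/3


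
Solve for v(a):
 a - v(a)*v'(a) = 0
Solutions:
 v(a) = -sqrt(C1 + a^2)
 v(a) = sqrt(C1 + a^2)


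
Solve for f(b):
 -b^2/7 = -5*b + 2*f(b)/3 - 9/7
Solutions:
 f(b) = -3*b^2/14 + 15*b/2 + 27/14


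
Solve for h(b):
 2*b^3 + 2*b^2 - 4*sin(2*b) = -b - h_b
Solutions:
 h(b) = C1 - b^4/2 - 2*b^3/3 - b^2/2 - 2*cos(2*b)


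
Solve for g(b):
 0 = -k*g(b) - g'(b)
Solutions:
 g(b) = C1*exp(-b*k)


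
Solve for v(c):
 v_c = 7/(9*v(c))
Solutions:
 v(c) = -sqrt(C1 + 14*c)/3
 v(c) = sqrt(C1 + 14*c)/3


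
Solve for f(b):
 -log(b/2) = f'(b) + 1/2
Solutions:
 f(b) = C1 - b*log(b) + b/2 + b*log(2)


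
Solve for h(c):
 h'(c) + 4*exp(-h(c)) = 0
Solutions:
 h(c) = log(C1 - 4*c)


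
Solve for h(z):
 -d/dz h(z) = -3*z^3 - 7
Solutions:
 h(z) = C1 + 3*z^4/4 + 7*z


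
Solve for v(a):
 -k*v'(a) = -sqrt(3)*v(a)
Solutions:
 v(a) = C1*exp(sqrt(3)*a/k)


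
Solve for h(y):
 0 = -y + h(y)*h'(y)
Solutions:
 h(y) = -sqrt(C1 + y^2)
 h(y) = sqrt(C1 + y^2)


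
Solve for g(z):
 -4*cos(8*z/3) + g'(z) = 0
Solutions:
 g(z) = C1 + 3*sin(8*z/3)/2


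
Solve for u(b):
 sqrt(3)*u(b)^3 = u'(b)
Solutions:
 u(b) = -sqrt(2)*sqrt(-1/(C1 + sqrt(3)*b))/2
 u(b) = sqrt(2)*sqrt(-1/(C1 + sqrt(3)*b))/2


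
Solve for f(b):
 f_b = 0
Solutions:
 f(b) = C1


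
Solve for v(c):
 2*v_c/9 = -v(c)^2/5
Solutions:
 v(c) = 10/(C1 + 9*c)


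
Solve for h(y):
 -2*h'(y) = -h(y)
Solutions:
 h(y) = C1*exp(y/2)


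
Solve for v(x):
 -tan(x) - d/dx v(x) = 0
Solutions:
 v(x) = C1 + log(cos(x))


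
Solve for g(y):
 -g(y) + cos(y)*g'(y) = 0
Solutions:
 g(y) = C1*sqrt(sin(y) + 1)/sqrt(sin(y) - 1)


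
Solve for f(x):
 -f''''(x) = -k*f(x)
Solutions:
 f(x) = C1*exp(-k^(1/4)*x) + C2*exp(k^(1/4)*x) + C3*exp(-I*k^(1/4)*x) + C4*exp(I*k^(1/4)*x)


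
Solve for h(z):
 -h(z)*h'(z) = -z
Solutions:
 h(z) = -sqrt(C1 + z^2)
 h(z) = sqrt(C1 + z^2)


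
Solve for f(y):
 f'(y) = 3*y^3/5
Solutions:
 f(y) = C1 + 3*y^4/20


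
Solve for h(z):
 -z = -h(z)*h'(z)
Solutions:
 h(z) = -sqrt(C1 + z^2)
 h(z) = sqrt(C1 + z^2)


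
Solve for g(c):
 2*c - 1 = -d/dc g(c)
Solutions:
 g(c) = C1 - c^2 + c


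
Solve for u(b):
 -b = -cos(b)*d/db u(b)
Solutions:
 u(b) = C1 + Integral(b/cos(b), b)


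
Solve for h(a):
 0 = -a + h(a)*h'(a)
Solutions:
 h(a) = -sqrt(C1 + a^2)
 h(a) = sqrt(C1 + a^2)


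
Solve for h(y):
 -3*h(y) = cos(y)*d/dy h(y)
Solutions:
 h(y) = C1*(sin(y) - 1)^(3/2)/(sin(y) + 1)^(3/2)


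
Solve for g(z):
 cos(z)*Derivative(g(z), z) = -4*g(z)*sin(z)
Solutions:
 g(z) = C1*cos(z)^4


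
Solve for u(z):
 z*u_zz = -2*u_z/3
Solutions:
 u(z) = C1 + C2*z^(1/3)


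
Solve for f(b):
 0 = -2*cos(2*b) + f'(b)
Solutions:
 f(b) = C1 + sin(2*b)


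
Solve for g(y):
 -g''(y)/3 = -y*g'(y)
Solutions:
 g(y) = C1 + C2*erfi(sqrt(6)*y/2)


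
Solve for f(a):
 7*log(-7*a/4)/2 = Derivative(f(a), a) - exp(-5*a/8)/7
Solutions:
 f(a) = C1 + 7*a*log(-a)/2 + a*(-7*log(2) - 7/2 + 7*log(7)/2) - 8*exp(-5*a/8)/35


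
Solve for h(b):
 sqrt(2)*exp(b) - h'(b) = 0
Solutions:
 h(b) = C1 + sqrt(2)*exp(b)


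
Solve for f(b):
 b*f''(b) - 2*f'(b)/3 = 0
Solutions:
 f(b) = C1 + C2*b^(5/3)


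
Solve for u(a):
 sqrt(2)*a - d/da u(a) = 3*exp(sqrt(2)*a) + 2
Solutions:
 u(a) = C1 + sqrt(2)*a^2/2 - 2*a - 3*sqrt(2)*exp(sqrt(2)*a)/2


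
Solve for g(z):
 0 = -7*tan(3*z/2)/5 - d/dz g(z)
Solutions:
 g(z) = C1 + 14*log(cos(3*z/2))/15


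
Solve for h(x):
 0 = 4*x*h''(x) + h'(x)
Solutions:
 h(x) = C1 + C2*x^(3/4)


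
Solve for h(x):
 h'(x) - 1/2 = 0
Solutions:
 h(x) = C1 + x/2


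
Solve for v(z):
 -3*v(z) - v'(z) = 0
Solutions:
 v(z) = C1*exp(-3*z)


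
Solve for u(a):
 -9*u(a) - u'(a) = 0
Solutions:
 u(a) = C1*exp(-9*a)


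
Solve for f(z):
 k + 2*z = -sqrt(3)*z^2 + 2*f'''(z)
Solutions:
 f(z) = C1 + C2*z + C3*z^2 + k*z^3/12 + sqrt(3)*z^5/120 + z^4/24


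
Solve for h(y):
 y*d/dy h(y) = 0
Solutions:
 h(y) = C1


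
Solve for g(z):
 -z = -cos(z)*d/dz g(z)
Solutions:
 g(z) = C1 + Integral(z/cos(z), z)


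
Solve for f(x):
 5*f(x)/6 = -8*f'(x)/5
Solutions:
 f(x) = C1*exp(-25*x/48)


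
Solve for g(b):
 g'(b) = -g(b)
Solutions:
 g(b) = C1*exp(-b)


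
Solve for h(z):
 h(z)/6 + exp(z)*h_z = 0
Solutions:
 h(z) = C1*exp(exp(-z)/6)


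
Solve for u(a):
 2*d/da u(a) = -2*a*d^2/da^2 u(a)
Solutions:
 u(a) = C1 + C2*log(a)


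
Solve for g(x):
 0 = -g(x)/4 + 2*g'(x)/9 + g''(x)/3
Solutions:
 g(x) = C1*exp(x*(-2 + sqrt(31))/6) + C2*exp(-x*(2 + sqrt(31))/6)


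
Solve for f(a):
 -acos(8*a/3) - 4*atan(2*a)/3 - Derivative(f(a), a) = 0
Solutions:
 f(a) = C1 - a*acos(8*a/3) - 4*a*atan(2*a)/3 + sqrt(9 - 64*a^2)/8 + log(4*a^2 + 1)/3


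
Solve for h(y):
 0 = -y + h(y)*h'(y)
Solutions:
 h(y) = -sqrt(C1 + y^2)
 h(y) = sqrt(C1 + y^2)


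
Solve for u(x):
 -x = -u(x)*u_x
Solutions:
 u(x) = -sqrt(C1 + x^2)
 u(x) = sqrt(C1 + x^2)


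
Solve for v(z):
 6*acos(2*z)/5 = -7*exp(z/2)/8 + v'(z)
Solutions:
 v(z) = C1 + 6*z*acos(2*z)/5 - 3*sqrt(1 - 4*z^2)/5 + 7*exp(z/2)/4


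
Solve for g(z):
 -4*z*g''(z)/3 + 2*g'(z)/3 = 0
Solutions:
 g(z) = C1 + C2*z^(3/2)


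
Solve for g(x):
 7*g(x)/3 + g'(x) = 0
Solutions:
 g(x) = C1*exp(-7*x/3)


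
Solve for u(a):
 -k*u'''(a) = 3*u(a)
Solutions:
 u(a) = C1*exp(3^(1/3)*a*(-1/k)^(1/3)) + C2*exp(a*(-1/k)^(1/3)*(-3^(1/3) + 3^(5/6)*I)/2) + C3*exp(-a*(-1/k)^(1/3)*(3^(1/3) + 3^(5/6)*I)/2)


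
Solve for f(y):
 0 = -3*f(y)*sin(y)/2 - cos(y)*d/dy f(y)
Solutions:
 f(y) = C1*cos(y)^(3/2)


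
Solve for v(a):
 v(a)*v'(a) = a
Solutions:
 v(a) = -sqrt(C1 + a^2)
 v(a) = sqrt(C1 + a^2)


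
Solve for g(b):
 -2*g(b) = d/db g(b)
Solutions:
 g(b) = C1*exp(-2*b)


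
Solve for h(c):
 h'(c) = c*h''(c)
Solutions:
 h(c) = C1 + C2*c^2


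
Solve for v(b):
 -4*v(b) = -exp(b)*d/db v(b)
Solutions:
 v(b) = C1*exp(-4*exp(-b))


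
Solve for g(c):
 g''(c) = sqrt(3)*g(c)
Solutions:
 g(c) = C1*exp(-3^(1/4)*c) + C2*exp(3^(1/4)*c)


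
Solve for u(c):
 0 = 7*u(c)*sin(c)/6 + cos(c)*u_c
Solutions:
 u(c) = C1*cos(c)^(7/6)


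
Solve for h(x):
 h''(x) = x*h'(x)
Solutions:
 h(x) = C1 + C2*erfi(sqrt(2)*x/2)


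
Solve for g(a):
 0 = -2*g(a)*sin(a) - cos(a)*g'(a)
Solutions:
 g(a) = C1*cos(a)^2


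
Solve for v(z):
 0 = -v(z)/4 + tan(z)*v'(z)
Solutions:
 v(z) = C1*sin(z)^(1/4)


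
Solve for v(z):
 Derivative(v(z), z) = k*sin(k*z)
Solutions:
 v(z) = C1 - cos(k*z)


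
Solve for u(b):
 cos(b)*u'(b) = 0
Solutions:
 u(b) = C1


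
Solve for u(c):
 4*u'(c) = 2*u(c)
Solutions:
 u(c) = C1*exp(c/2)


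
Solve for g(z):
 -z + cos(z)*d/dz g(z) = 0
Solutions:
 g(z) = C1 + Integral(z/cos(z), z)


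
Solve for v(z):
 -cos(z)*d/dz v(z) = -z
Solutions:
 v(z) = C1 + Integral(z/cos(z), z)


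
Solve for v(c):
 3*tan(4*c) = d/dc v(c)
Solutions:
 v(c) = C1 - 3*log(cos(4*c))/4


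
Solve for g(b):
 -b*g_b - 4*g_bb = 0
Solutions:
 g(b) = C1 + C2*erf(sqrt(2)*b/4)


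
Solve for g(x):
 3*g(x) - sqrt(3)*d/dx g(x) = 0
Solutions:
 g(x) = C1*exp(sqrt(3)*x)


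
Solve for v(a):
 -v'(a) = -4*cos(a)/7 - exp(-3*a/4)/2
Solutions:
 v(a) = C1 + 4*sin(a)/7 - 2*exp(-3*a/4)/3


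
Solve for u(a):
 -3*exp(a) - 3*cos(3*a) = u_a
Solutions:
 u(a) = C1 - 3*exp(a) - sin(3*a)


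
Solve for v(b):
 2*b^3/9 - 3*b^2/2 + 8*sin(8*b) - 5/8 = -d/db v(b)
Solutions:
 v(b) = C1 - b^4/18 + b^3/2 + 5*b/8 + cos(8*b)


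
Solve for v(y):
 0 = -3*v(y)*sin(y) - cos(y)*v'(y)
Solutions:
 v(y) = C1*cos(y)^3


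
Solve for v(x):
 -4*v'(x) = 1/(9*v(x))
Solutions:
 v(x) = -sqrt(C1 - 2*x)/6
 v(x) = sqrt(C1 - 2*x)/6


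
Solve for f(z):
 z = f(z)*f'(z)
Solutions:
 f(z) = -sqrt(C1 + z^2)
 f(z) = sqrt(C1 + z^2)


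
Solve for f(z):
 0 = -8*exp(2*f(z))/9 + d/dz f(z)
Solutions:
 f(z) = log(-sqrt(-1/(C1 + 8*z))) - log(2)/2 + log(3)
 f(z) = log(-1/(C1 + 8*z))/2 - log(2)/2 + log(3)


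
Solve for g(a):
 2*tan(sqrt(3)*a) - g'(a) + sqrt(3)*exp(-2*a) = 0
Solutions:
 g(a) = C1 + sqrt(3)*log(tan(sqrt(3)*a)^2 + 1)/3 - sqrt(3)*exp(-2*a)/2


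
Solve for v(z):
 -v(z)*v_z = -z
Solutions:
 v(z) = -sqrt(C1 + z^2)
 v(z) = sqrt(C1 + z^2)


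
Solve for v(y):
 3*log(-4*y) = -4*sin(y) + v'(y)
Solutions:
 v(y) = C1 + 3*y*log(-y) - 3*y + 6*y*log(2) - 4*cos(y)


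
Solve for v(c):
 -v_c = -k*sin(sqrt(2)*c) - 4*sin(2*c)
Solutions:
 v(c) = C1 - sqrt(2)*k*cos(sqrt(2)*c)/2 - 2*cos(2*c)


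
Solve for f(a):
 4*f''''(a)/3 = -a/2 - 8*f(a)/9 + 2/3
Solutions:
 f(a) = -9*a/16 + (C1*sin(6^(3/4)*a/6) + C2*cos(6^(3/4)*a/6))*exp(-6^(3/4)*a/6) + (C3*sin(6^(3/4)*a/6) + C4*cos(6^(3/4)*a/6))*exp(6^(3/4)*a/6) + 3/4


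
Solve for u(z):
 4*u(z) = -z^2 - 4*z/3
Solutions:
 u(z) = z*(-3*z - 4)/12


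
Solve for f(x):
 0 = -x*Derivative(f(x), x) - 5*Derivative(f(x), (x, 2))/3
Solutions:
 f(x) = C1 + C2*erf(sqrt(30)*x/10)


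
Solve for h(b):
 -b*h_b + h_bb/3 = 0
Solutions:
 h(b) = C1 + C2*erfi(sqrt(6)*b/2)


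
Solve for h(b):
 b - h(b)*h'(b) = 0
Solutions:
 h(b) = -sqrt(C1 + b^2)
 h(b) = sqrt(C1 + b^2)


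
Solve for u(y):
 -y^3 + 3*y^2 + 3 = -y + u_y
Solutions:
 u(y) = C1 - y^4/4 + y^3 + y^2/2 + 3*y


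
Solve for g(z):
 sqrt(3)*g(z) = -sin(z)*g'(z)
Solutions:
 g(z) = C1*(cos(z) + 1)^(sqrt(3)/2)/(cos(z) - 1)^(sqrt(3)/2)


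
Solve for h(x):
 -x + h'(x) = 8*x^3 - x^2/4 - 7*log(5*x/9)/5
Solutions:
 h(x) = C1 + 2*x^4 - x^3/12 + x^2/2 - 7*x*log(x)/5 - 7*x*log(5)/5 + 7*x/5 + 14*x*log(3)/5


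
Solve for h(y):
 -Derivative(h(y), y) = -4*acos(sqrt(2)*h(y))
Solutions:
 Integral(1/acos(sqrt(2)*_y), (_y, h(y))) = C1 + 4*y


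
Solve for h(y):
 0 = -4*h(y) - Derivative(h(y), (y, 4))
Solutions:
 h(y) = (C1*sin(y) + C2*cos(y))*exp(-y) + (C3*sin(y) + C4*cos(y))*exp(y)


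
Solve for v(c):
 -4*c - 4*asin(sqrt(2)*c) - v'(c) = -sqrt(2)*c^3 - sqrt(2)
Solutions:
 v(c) = C1 + sqrt(2)*c^4/4 - 2*c^2 - 4*c*asin(sqrt(2)*c) + sqrt(2)*c - 2*sqrt(2)*sqrt(1 - 2*c^2)


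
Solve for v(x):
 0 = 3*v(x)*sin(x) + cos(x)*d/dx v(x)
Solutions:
 v(x) = C1*cos(x)^3


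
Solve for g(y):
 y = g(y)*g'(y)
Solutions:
 g(y) = -sqrt(C1 + y^2)
 g(y) = sqrt(C1 + y^2)


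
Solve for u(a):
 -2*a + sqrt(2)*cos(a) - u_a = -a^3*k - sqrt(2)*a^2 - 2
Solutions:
 u(a) = C1 + a^4*k/4 + sqrt(2)*a^3/3 - a^2 + 2*a + sqrt(2)*sin(a)


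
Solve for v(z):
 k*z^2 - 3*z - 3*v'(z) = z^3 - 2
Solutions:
 v(z) = C1 + k*z^3/9 - z^4/12 - z^2/2 + 2*z/3


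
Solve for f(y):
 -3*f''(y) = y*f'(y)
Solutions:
 f(y) = C1 + C2*erf(sqrt(6)*y/6)


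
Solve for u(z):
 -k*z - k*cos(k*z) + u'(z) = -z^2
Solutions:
 u(z) = C1 + k*z^2/2 - z^3/3 + sin(k*z)


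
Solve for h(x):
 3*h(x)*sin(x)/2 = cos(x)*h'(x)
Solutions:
 h(x) = C1/cos(x)^(3/2)


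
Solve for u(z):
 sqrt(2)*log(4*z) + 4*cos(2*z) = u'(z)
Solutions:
 u(z) = C1 + sqrt(2)*z*(log(z) - 1) + 2*sqrt(2)*z*log(2) + 2*sin(2*z)


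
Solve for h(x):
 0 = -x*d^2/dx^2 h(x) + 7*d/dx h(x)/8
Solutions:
 h(x) = C1 + C2*x^(15/8)


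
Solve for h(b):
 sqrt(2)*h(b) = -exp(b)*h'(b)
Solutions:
 h(b) = C1*exp(sqrt(2)*exp(-b))


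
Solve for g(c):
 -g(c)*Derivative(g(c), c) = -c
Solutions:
 g(c) = -sqrt(C1 + c^2)
 g(c) = sqrt(C1 + c^2)


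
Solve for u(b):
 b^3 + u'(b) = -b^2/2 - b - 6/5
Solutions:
 u(b) = C1 - b^4/4 - b^3/6 - b^2/2 - 6*b/5


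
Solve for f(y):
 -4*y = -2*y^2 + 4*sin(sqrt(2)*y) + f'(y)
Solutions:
 f(y) = C1 + 2*y^3/3 - 2*y^2 + 2*sqrt(2)*cos(sqrt(2)*y)


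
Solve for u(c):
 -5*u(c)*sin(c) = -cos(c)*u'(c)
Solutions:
 u(c) = C1/cos(c)^5


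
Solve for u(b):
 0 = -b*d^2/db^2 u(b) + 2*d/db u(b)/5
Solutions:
 u(b) = C1 + C2*b^(7/5)


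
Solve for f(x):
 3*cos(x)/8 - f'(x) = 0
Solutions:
 f(x) = C1 + 3*sin(x)/8


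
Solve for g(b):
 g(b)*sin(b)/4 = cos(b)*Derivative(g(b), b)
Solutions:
 g(b) = C1/cos(b)^(1/4)


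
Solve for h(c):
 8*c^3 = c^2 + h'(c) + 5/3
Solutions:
 h(c) = C1 + 2*c^4 - c^3/3 - 5*c/3


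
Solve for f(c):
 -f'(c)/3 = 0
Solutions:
 f(c) = C1


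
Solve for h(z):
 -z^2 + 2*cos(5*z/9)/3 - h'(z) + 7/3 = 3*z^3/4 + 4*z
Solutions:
 h(z) = C1 - 3*z^4/16 - z^3/3 - 2*z^2 + 7*z/3 + 6*sin(5*z/9)/5


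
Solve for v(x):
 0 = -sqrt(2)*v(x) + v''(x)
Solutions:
 v(x) = C1*exp(-2^(1/4)*x) + C2*exp(2^(1/4)*x)


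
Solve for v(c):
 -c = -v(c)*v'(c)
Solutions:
 v(c) = -sqrt(C1 + c^2)
 v(c) = sqrt(C1 + c^2)


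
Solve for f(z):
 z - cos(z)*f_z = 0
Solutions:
 f(z) = C1 + Integral(z/cos(z), z)


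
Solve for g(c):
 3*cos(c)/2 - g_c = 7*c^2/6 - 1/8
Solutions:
 g(c) = C1 - 7*c^3/18 + c/8 + 3*sin(c)/2


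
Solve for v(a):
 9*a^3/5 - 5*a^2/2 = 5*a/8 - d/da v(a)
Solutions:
 v(a) = C1 - 9*a^4/20 + 5*a^3/6 + 5*a^2/16


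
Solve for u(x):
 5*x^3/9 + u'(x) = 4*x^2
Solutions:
 u(x) = C1 - 5*x^4/36 + 4*x^3/3


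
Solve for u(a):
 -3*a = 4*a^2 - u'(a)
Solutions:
 u(a) = C1 + 4*a^3/3 + 3*a^2/2


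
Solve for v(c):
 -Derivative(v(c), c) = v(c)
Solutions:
 v(c) = C1*exp(-c)


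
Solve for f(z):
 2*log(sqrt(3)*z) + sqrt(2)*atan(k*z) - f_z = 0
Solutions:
 f(z) = C1 + 2*z*log(z) - 2*z + z*log(3) + sqrt(2)*Piecewise((z*atan(k*z) - log(k^2*z^2 + 1)/(2*k), Ne(k, 0)), (0, True))


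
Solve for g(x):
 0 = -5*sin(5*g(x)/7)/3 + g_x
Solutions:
 -5*x/3 + 7*log(cos(5*g(x)/7) - 1)/10 - 7*log(cos(5*g(x)/7) + 1)/10 = C1


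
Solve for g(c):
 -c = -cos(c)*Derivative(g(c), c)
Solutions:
 g(c) = C1 + Integral(c/cos(c), c)


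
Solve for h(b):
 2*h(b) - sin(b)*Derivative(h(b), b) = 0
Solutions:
 h(b) = C1*(cos(b) - 1)/(cos(b) + 1)


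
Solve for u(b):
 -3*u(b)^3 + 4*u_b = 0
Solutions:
 u(b) = -sqrt(2)*sqrt(-1/(C1 + 3*b))
 u(b) = sqrt(2)*sqrt(-1/(C1 + 3*b))


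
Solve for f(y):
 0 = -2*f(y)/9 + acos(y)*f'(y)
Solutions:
 f(y) = C1*exp(2*Integral(1/acos(y), y)/9)


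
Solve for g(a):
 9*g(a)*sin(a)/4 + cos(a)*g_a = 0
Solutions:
 g(a) = C1*cos(a)^(9/4)


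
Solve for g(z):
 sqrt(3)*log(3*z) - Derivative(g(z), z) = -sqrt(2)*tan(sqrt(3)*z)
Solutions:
 g(z) = C1 + sqrt(3)*z*(log(z) - 1) + sqrt(3)*z*log(3) - sqrt(6)*log(cos(sqrt(3)*z))/3


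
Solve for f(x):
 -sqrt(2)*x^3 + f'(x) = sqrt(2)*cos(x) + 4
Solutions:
 f(x) = C1 + sqrt(2)*x^4/4 + 4*x + sqrt(2)*sin(x)


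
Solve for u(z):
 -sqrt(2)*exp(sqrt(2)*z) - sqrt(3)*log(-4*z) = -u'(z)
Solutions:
 u(z) = C1 + sqrt(3)*z*log(-z) + sqrt(3)*z*(-1 + 2*log(2)) + exp(sqrt(2)*z)


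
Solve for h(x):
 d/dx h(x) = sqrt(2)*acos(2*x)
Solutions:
 h(x) = C1 + sqrt(2)*(x*acos(2*x) - sqrt(1 - 4*x^2)/2)


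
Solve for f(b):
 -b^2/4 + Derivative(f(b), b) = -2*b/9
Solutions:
 f(b) = C1 + b^3/12 - b^2/9


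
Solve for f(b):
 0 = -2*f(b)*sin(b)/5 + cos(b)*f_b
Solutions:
 f(b) = C1/cos(b)^(2/5)


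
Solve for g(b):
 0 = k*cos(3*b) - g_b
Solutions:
 g(b) = C1 + k*sin(3*b)/3


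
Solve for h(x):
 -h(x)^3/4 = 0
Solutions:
 h(x) = 0


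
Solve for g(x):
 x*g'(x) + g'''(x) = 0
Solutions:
 g(x) = C1 + Integral(C2*airyai(-x) + C3*airybi(-x), x)


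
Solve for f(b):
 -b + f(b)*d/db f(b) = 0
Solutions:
 f(b) = -sqrt(C1 + b^2)
 f(b) = sqrt(C1 + b^2)


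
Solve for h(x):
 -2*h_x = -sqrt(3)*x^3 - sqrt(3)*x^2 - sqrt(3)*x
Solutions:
 h(x) = C1 + sqrt(3)*x^4/8 + sqrt(3)*x^3/6 + sqrt(3)*x^2/4


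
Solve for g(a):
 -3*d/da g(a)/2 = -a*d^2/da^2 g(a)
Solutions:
 g(a) = C1 + C2*a^(5/2)


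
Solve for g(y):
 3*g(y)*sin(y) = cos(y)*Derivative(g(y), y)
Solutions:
 g(y) = C1/cos(y)^3


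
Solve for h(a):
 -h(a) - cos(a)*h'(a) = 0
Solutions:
 h(a) = C1*sqrt(sin(a) - 1)/sqrt(sin(a) + 1)


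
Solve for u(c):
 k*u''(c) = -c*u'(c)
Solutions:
 u(c) = C1 + C2*sqrt(k)*erf(sqrt(2)*c*sqrt(1/k)/2)


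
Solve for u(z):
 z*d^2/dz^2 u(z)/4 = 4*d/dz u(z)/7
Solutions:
 u(z) = C1 + C2*z^(23/7)


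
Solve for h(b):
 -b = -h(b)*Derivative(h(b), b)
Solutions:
 h(b) = -sqrt(C1 + b^2)
 h(b) = sqrt(C1 + b^2)


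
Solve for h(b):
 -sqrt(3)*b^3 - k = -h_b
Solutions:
 h(b) = C1 + sqrt(3)*b^4/4 + b*k


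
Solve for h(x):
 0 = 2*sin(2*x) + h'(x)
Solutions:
 h(x) = C1 + cos(2*x)


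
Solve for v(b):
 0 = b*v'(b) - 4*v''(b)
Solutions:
 v(b) = C1 + C2*erfi(sqrt(2)*b/4)


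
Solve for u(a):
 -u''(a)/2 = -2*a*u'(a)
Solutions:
 u(a) = C1 + C2*erfi(sqrt(2)*a)


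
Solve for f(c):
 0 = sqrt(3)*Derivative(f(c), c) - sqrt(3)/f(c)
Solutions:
 f(c) = -sqrt(C1 + 2*c)
 f(c) = sqrt(C1 + 2*c)


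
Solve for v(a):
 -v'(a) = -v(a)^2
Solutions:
 v(a) = -1/(C1 + a)


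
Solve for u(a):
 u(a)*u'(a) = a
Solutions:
 u(a) = -sqrt(C1 + a^2)
 u(a) = sqrt(C1 + a^2)


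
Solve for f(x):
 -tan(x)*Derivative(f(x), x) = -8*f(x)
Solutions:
 f(x) = C1*sin(x)^8


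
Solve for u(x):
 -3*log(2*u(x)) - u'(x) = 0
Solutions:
 Integral(1/(log(_y) + log(2)), (_y, u(x)))/3 = C1 - x


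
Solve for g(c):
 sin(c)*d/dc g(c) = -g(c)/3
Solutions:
 g(c) = C1*(cos(c) + 1)^(1/6)/(cos(c) - 1)^(1/6)


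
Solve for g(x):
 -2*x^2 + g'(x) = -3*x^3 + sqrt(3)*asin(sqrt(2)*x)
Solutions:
 g(x) = C1 - 3*x^4/4 + 2*x^3/3 + sqrt(3)*(x*asin(sqrt(2)*x) + sqrt(2)*sqrt(1 - 2*x^2)/2)


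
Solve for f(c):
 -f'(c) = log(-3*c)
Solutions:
 f(c) = C1 - c*log(-c) + c*(1 - log(3))


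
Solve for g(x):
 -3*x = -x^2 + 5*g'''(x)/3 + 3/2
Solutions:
 g(x) = C1 + C2*x + C3*x^2 + x^5/100 - 3*x^4/40 - 3*x^3/20


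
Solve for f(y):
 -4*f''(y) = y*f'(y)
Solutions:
 f(y) = C1 + C2*erf(sqrt(2)*y/4)


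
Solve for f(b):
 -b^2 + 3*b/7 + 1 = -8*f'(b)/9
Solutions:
 f(b) = C1 + 3*b^3/8 - 27*b^2/112 - 9*b/8


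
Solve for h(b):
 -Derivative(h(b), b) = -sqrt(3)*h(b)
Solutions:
 h(b) = C1*exp(sqrt(3)*b)


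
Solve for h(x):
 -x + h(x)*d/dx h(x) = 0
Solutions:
 h(x) = -sqrt(C1 + x^2)
 h(x) = sqrt(C1 + x^2)


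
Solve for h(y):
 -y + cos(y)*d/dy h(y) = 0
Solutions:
 h(y) = C1 + Integral(y/cos(y), y)


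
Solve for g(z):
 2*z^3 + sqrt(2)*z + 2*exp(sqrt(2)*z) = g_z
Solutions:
 g(z) = C1 + z^4/2 + sqrt(2)*z^2/2 + sqrt(2)*exp(sqrt(2)*z)


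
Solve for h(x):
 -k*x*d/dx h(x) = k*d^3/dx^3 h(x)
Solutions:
 h(x) = C1 + Integral(C2*airyai(-x) + C3*airybi(-x), x)


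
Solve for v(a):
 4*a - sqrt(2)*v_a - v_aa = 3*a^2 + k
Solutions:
 v(a) = C1 + C2*exp(-sqrt(2)*a) - sqrt(2)*a^3/2 + sqrt(2)*a^2 + 3*a^2/2 - sqrt(2)*a*k/2 - 3*sqrt(2)*a/2 - 2*a


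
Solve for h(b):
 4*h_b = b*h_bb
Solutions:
 h(b) = C1 + C2*b^5


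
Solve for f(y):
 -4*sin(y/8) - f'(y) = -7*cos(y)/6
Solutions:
 f(y) = C1 + 7*sin(y)/6 + 32*cos(y/8)


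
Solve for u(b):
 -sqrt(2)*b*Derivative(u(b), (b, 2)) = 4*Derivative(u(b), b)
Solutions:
 u(b) = C1 + C2*b^(1 - 2*sqrt(2))


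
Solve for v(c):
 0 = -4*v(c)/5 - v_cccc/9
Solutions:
 v(c) = (C1*sin(sqrt(3)*5^(3/4)*c/5) + C2*cos(sqrt(3)*5^(3/4)*c/5))*exp(-sqrt(3)*5^(3/4)*c/5) + (C3*sin(sqrt(3)*5^(3/4)*c/5) + C4*cos(sqrt(3)*5^(3/4)*c/5))*exp(sqrt(3)*5^(3/4)*c/5)


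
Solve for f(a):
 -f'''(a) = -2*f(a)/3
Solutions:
 f(a) = C3*exp(2^(1/3)*3^(2/3)*a/3) + (C1*sin(2^(1/3)*3^(1/6)*a/2) + C2*cos(2^(1/3)*3^(1/6)*a/2))*exp(-2^(1/3)*3^(2/3)*a/6)


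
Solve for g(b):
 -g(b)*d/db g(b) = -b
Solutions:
 g(b) = -sqrt(C1 + b^2)
 g(b) = sqrt(C1 + b^2)


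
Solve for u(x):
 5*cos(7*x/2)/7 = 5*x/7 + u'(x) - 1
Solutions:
 u(x) = C1 - 5*x^2/14 + x + 10*sin(7*x/2)/49


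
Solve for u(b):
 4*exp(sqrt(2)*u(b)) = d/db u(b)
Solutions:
 u(b) = sqrt(2)*(2*log(-1/(C1 + 4*b)) - log(2))/4


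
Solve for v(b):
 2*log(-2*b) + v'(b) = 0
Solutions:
 v(b) = C1 - 2*b*log(-b) + 2*b*(1 - log(2))


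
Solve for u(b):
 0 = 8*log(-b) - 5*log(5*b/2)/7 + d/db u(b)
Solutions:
 u(b) = C1 - 51*b*log(b)/7 + b*(-5*log(2)/7 + 5*log(5)/7 + 51/7 - 8*I*pi)


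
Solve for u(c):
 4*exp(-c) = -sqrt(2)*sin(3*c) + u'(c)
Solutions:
 u(c) = C1 - sqrt(2)*cos(3*c)/3 - 4*exp(-c)


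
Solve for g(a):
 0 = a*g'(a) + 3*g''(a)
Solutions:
 g(a) = C1 + C2*erf(sqrt(6)*a/6)


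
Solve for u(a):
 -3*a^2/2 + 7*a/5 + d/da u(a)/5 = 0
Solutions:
 u(a) = C1 + 5*a^3/2 - 7*a^2/2


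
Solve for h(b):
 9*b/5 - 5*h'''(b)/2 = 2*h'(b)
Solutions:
 h(b) = C1 + C2*sin(2*sqrt(5)*b/5) + C3*cos(2*sqrt(5)*b/5) + 9*b^2/20
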